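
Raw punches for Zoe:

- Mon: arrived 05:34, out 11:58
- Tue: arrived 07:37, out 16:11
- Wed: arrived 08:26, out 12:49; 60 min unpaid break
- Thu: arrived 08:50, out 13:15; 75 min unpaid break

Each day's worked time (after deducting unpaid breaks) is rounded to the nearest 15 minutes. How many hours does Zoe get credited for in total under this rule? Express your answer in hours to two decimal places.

Mon: 05:34–11:58 = 6 h 24 min → rounds to 6 h 30 min
Tue: 07:37–16:11 = 8 h 34 min → rounds to 8 h 30 min
Wed: 08:26–12:49 = 4 h 23 min − 60 min = 3 h 23 min → rounds to 3 h 30 min
Thu: 08:50–13:15 = 4 h 25 min − 75 min = 3 h 10 min → rounds to 3 h 15 min
Total credited: 21 h 45 min.

21.75 hours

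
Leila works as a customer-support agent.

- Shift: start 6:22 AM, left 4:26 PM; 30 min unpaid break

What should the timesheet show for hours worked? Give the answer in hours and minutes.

Shift: 6:22 AM–4:26 PM = 10 h 4 min; less 30 min break → 9 h 34 min

9 h 34 min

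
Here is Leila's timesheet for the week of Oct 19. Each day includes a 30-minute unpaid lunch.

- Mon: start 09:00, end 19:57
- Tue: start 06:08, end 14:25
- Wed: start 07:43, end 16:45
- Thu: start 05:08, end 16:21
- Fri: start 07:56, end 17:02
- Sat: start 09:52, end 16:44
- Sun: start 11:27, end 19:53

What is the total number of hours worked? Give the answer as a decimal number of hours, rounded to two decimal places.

60.38 hours

Mon: 09:00–19:57 = 10 h 57 min; less 30 min break → 10 h 27 min
Tue: 06:08–14:25 = 8 h 17 min; less 30 min break → 7 h 47 min
Wed: 07:43–16:45 = 9 h 2 min; less 30 min break → 8 h 32 min
Thu: 05:08–16:21 = 11 h 13 min; less 30 min break → 10 h 43 min
Fri: 07:56–17:02 = 9 h 6 min; less 30 min break → 8 h 36 min
Sat: 09:52–16:44 = 6 h 52 min; less 30 min break → 6 h 22 min
Sun: 11:27–19:53 = 8 h 26 min; less 30 min break → 7 h 56 min
Total: 10 h 27 min + 7 h 47 min + 8 h 32 min + 10 h 43 min + 8 h 36 min + 6 h 22 min + 7 h 56 min = 60 h 23 min.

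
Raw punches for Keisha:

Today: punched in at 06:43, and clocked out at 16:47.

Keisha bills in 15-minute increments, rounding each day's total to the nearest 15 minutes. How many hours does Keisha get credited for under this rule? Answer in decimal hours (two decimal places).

10.00 hours

Today: 06:43–16:47 = 10 h 4 min → rounds to 10 h 0 min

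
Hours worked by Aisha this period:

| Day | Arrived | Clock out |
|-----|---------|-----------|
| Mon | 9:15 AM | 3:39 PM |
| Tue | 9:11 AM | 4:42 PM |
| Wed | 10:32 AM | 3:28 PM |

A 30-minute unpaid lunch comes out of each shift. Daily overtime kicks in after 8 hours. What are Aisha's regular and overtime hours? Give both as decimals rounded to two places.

Regular 17.35 hours, overtime 0.00 hours

Mon: 9:15 AM–3:39 PM = 6 h 24 min; less 30 min break → 5 h 54 min
Tue: 9:11 AM–4:42 PM = 7 h 31 min; less 30 min break → 7 h 1 min
Wed: 10:32 AM–3:28 PM = 4 h 56 min; less 30 min break → 4 h 26 min
Mon reg 5 h 54 min / OT 0 h 0 min; Tue reg 7 h 1 min / OT 0 h 0 min; Wed reg 4 h 26 min / OT 0 h 0 min.
Totals: regular 17 h 21 min, overtime 0 h 0 min.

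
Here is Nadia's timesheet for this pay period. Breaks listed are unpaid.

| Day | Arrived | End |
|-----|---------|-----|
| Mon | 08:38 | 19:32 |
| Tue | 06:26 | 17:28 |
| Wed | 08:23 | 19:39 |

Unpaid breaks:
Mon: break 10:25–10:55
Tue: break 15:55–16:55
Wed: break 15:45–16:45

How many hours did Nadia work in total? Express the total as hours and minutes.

30 h 42 min

Mon: 08:38–19:32 = 10 h 54 min; less 30 min break → 10 h 24 min
Tue: 06:26–17:28 = 11 h 2 min; less 60 min break → 10 h 2 min
Wed: 08:23–19:39 = 11 h 16 min; less 60 min break → 10 h 16 min
Total: 10 h 24 min + 10 h 2 min + 10 h 16 min = 30 h 42 min.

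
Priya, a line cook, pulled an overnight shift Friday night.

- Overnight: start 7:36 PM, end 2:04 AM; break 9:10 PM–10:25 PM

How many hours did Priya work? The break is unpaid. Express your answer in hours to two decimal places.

Overnight: 7:36 PM → midnight = 4 h 24 min; midnight → 2:04 AM = 2 h 4 min; span 6 h 28 min; less 75 min break → 5 h 13 min

5.22 hours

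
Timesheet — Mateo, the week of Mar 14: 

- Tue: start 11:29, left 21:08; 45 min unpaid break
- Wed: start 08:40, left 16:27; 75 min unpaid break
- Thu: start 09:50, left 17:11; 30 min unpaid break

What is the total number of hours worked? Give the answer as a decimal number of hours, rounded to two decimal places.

Tue: 11:29–21:08 = 9 h 39 min; less 45 min break → 8 h 54 min
Wed: 08:40–16:27 = 7 h 47 min; less 75 min break → 6 h 32 min
Thu: 09:50–17:11 = 7 h 21 min; less 30 min break → 6 h 51 min
Total: 8 h 54 min + 6 h 32 min + 6 h 51 min = 22 h 17 min.

22.28 hours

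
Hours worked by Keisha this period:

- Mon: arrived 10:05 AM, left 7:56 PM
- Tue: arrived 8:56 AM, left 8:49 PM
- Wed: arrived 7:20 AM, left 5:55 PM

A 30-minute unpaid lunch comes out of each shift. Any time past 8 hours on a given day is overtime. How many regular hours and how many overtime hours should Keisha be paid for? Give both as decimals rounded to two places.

Mon: 10:05 AM–7:56 PM = 9 h 51 min; less 30 min break → 9 h 21 min
Tue: 8:56 AM–8:49 PM = 11 h 53 min; less 30 min break → 11 h 23 min
Wed: 7:20 AM–5:55 PM = 10 h 35 min; less 30 min break → 10 h 5 min
Mon reg 8 h 0 min / OT 1 h 21 min; Tue reg 8 h 0 min / OT 3 h 23 min; Wed reg 8 h 0 min / OT 2 h 5 min.
Totals: regular 24 h 0 min, overtime 6 h 49 min.

Regular 24.00 hours, overtime 6.82 hours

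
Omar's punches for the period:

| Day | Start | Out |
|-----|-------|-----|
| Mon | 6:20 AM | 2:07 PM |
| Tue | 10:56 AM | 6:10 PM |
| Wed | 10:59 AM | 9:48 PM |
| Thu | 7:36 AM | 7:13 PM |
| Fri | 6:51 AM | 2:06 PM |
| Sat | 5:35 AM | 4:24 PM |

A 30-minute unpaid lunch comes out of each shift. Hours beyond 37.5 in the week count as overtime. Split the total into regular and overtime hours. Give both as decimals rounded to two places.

Regular 37.50 hours, overtime 15.02 hours

Mon: 6:20 AM–2:07 PM = 7 h 47 min; less 30 min break → 7 h 17 min
Tue: 10:56 AM–6:10 PM = 7 h 14 min; less 30 min break → 6 h 44 min
Wed: 10:59 AM–9:48 PM = 10 h 49 min; less 30 min break → 10 h 19 min
Thu: 7:36 AM–7:13 PM = 11 h 37 min; less 30 min break → 11 h 7 min
Fri: 6:51 AM–2:06 PM = 7 h 15 min; less 30 min break → 6 h 45 min
Sat: 5:35 AM–4:24 PM = 10 h 49 min; less 30 min break → 10 h 19 min
Total worked: 52 h 31 min = 52.52 h.
Threshold 37.5 h → overtime 15 h 1 min, regular 37 h 30 min.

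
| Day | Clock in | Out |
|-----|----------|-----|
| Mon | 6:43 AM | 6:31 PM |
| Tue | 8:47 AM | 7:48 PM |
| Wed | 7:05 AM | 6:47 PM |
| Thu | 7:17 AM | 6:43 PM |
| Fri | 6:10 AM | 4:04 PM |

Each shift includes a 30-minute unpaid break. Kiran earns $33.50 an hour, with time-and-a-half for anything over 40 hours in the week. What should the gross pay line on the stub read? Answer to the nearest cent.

Mon: 6:43 AM–6:31 PM = 11 h 48 min; less 30 min break → 11 h 18 min
Tue: 8:47 AM–7:48 PM = 11 h 1 min; less 30 min break → 10 h 31 min
Wed: 7:05 AM–6:47 PM = 11 h 42 min; less 30 min break → 11 h 12 min
Thu: 7:17 AM–6:43 PM = 11 h 26 min; less 30 min break → 10 h 56 min
Fri: 6:10 AM–4:04 PM = 9 h 54 min; less 30 min break → 9 h 24 min
Total worked: 53 h 21 min = 3201 min.
Regular 40 h 0 min = 2400 min at $33.50/h; overtime 13 h 21 min = 801 min at $50.25/h.
Pay = (2400 × $33.50 + 801 × $50.25) ÷ 60 = $2010.84.

$2010.84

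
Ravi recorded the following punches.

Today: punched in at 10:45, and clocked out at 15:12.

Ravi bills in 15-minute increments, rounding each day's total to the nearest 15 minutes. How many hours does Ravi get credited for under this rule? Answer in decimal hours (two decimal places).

Today: 10:45–15:12 = 4 h 27 min → rounds to 4 h 30 min

4.50 hours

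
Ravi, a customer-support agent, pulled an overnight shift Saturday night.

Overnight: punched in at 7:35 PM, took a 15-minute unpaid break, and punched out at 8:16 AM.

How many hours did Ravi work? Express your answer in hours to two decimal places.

12.43 hours

Overnight: 7:35 PM → midnight = 4 h 25 min; midnight → 8:16 AM = 8 h 16 min; span 12 h 41 min; less 15 min break → 12 h 26 min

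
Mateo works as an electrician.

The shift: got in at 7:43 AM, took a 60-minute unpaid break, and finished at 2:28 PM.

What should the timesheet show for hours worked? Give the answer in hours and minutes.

The shift: 7:43 AM–2:28 PM = 6 h 45 min; less 60 min break → 5 h 45 min

5 h 45 min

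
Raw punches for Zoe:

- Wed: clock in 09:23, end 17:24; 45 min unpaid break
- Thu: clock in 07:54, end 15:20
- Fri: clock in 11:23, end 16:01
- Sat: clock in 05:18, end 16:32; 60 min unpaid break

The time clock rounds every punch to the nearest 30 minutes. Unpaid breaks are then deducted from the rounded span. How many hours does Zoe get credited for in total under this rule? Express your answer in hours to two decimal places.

29.25 hours

Wed: in 09:23→09:30, out 17:24→17:30; 8 h 0 min − 45 min = 7 h 15 min
Thu: in 07:54→08:00, out 15:20→15:30; 7 h 30 min
Fri: in 11:23→11:30, out 16:01→16:00; 4 h 30 min
Sat: in 05:18→05:30, out 16:32→16:30; 11 h 0 min − 60 min = 10 h 0 min
Total credited: 29 h 15 min.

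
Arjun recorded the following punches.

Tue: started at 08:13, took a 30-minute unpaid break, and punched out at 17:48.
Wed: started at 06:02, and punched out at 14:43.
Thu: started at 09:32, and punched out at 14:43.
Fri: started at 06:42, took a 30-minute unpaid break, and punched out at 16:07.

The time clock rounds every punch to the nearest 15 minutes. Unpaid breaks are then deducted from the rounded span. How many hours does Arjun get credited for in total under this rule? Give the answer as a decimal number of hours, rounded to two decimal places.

Tue: in 08:13→08:15, out 17:48→17:45; 9 h 30 min − 30 min = 9 h 0 min
Wed: in 06:02→06:00, out 14:43→14:45; 8 h 45 min
Thu: in 09:32→09:30, out 14:43→14:45; 5 h 15 min
Fri: in 06:42→06:45, out 16:07→16:00; 9 h 15 min − 30 min = 8 h 45 min
Total credited: 31 h 45 min.

31.75 hours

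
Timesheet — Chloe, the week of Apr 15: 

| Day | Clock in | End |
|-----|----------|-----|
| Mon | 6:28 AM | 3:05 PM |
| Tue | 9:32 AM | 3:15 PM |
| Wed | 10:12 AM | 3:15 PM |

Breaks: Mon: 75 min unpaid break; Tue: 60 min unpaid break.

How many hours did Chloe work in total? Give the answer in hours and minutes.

17 h 8 min

Mon: 6:28 AM–3:05 PM = 8 h 37 min; less 75 min break → 7 h 22 min
Tue: 9:32 AM–3:15 PM = 5 h 43 min; less 60 min break → 4 h 43 min
Wed: 10:12 AM–3:15 PM = 5 h 3 min
Total: 7 h 22 min + 4 h 43 min + 5 h 3 min = 17 h 8 min.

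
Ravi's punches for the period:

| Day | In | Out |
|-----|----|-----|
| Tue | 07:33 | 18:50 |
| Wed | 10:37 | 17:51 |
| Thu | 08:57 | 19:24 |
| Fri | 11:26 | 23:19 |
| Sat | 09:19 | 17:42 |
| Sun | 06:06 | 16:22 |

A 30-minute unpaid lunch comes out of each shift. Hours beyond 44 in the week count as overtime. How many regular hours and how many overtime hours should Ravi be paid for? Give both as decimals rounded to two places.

Regular 44.00 hours, overtime 12.50 hours

Tue: 07:33–18:50 = 11 h 17 min; less 30 min break → 10 h 47 min
Wed: 10:37–17:51 = 7 h 14 min; less 30 min break → 6 h 44 min
Thu: 08:57–19:24 = 10 h 27 min; less 30 min break → 9 h 57 min
Fri: 11:26–23:19 = 11 h 53 min; less 30 min break → 11 h 23 min
Sat: 09:19–17:42 = 8 h 23 min; less 30 min break → 7 h 53 min
Sun: 06:06–16:22 = 10 h 16 min; less 30 min break → 9 h 46 min
Total worked: 56 h 30 min = 56.50 h.
Threshold 44 h → overtime 12 h 30 min, regular 44 h 0 min.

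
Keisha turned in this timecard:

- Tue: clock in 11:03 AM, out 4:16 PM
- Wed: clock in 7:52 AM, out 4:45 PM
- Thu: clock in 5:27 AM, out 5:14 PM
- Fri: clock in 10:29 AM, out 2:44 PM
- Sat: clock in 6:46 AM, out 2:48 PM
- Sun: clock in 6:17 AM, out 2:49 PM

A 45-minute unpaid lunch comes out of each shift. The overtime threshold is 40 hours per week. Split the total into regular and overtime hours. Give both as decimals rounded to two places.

Tue: 11:03 AM–4:16 PM = 5 h 13 min; less 45 min break → 4 h 28 min
Wed: 7:52 AM–4:45 PM = 8 h 53 min; less 45 min break → 8 h 8 min
Thu: 5:27 AM–5:14 PM = 11 h 47 min; less 45 min break → 11 h 2 min
Fri: 10:29 AM–2:44 PM = 4 h 15 min; less 45 min break → 3 h 30 min
Sat: 6:46 AM–2:48 PM = 8 h 2 min; less 45 min break → 7 h 17 min
Sun: 6:17 AM–2:49 PM = 8 h 32 min; less 45 min break → 7 h 47 min
Total worked: 42 h 12 min = 42.20 h.
Threshold 40 h → overtime 2 h 12 min, regular 40 h 0 min.

Regular 40.00 hours, overtime 2.20 hours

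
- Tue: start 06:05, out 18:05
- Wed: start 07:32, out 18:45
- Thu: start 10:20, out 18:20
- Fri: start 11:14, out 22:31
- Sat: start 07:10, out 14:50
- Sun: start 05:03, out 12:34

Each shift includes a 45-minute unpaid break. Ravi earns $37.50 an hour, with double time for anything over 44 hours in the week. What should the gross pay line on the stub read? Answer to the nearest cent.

Tue: 06:05–18:05 = 12 h 0 min; less 45 min break → 11 h 15 min
Wed: 07:32–18:45 = 11 h 13 min; less 45 min break → 10 h 28 min
Thu: 10:20–18:20 = 8 h 0 min; less 45 min break → 7 h 15 min
Fri: 11:14–22:31 = 11 h 17 min; less 45 min break → 10 h 32 min
Sat: 07:10–14:50 = 7 h 40 min; less 45 min break → 6 h 55 min
Sun: 05:03–12:34 = 7 h 31 min; less 45 min break → 6 h 46 min
Total worked: 53 h 11 min = 3191 min.
Regular 44 h 0 min = 2640 min at $37.50/h; overtime 9 h 11 min = 551 min at $75.00/h.
Pay = (2640 × $37.50 + 551 × $75.00) ÷ 60 = $2338.75.

$2338.75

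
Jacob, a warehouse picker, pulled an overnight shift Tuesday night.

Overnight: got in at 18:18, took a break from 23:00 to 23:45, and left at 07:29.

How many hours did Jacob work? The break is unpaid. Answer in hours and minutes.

Overnight: 18:18 → midnight = 5 h 42 min; midnight → 07:29 = 7 h 29 min; span 13 h 11 min; less 45 min break → 12 h 26 min

12 h 26 min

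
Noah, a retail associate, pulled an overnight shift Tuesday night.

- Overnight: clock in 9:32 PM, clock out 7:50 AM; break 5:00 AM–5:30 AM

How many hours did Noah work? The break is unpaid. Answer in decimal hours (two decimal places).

Overnight: 9:32 PM → midnight = 2 h 28 min; midnight → 7:50 AM = 7 h 50 min; span 10 h 18 min; less 30 min break → 9 h 48 min

9.80 hours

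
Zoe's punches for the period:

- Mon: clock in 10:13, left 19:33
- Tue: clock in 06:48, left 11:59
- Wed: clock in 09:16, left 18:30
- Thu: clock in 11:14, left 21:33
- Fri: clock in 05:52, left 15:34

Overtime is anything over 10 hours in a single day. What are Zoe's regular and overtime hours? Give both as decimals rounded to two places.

Mon: 10:13–19:33 = 9 h 20 min
Tue: 06:48–11:59 = 5 h 11 min
Wed: 09:16–18:30 = 9 h 14 min
Thu: 11:14–21:33 = 10 h 19 min
Fri: 05:52–15:34 = 9 h 42 min
Mon reg 9 h 20 min / OT 0 h 0 min; Tue reg 5 h 11 min / OT 0 h 0 min; Wed reg 9 h 14 min / OT 0 h 0 min; Thu reg 10 h 0 min / OT 0 h 19 min; Fri reg 9 h 42 min / OT 0 h 0 min.
Totals: regular 43 h 27 min, overtime 0 h 19 min.

Regular 43.45 hours, overtime 0.32 hours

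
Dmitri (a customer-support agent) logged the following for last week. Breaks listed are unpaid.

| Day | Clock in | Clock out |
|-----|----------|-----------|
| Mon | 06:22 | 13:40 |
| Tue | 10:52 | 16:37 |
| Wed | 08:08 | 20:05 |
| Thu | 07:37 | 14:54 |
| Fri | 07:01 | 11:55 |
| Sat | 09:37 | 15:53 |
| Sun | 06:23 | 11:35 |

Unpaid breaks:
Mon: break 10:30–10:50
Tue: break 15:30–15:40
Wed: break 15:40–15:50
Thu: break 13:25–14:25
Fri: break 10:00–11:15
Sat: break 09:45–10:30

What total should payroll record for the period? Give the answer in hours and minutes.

Mon: 06:22–13:40 = 7 h 18 min; less 20 min break → 6 h 58 min
Tue: 10:52–16:37 = 5 h 45 min; less 10 min break → 5 h 35 min
Wed: 08:08–20:05 = 11 h 57 min; less 10 min break → 11 h 47 min
Thu: 07:37–14:54 = 7 h 17 min; less 60 min break → 6 h 17 min
Fri: 07:01–11:55 = 4 h 54 min; less 75 min break → 3 h 39 min
Sat: 09:37–15:53 = 6 h 16 min; less 45 min break → 5 h 31 min
Sun: 06:23–11:35 = 5 h 12 min
Total: 6 h 58 min + 5 h 35 min + 11 h 47 min + 6 h 17 min + 3 h 39 min + 5 h 31 min + 5 h 12 min = 44 h 59 min.

44 h 59 min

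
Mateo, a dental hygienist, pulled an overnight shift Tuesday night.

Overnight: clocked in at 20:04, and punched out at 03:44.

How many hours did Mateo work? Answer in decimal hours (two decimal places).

7.67 hours

Overnight: 20:04 → midnight = 3 h 56 min; midnight → 03:44 = 3 h 44 min; span 7 h 40 min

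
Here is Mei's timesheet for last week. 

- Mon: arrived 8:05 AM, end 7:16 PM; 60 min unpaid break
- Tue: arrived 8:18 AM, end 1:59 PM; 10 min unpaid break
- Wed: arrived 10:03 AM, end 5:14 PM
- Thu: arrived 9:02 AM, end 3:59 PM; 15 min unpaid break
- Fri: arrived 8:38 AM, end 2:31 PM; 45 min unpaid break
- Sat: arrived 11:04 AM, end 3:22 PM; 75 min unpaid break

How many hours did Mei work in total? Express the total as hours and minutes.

Mon: 8:05 AM–7:16 PM = 11 h 11 min; less 60 min break → 10 h 11 min
Tue: 8:18 AM–1:59 PM = 5 h 41 min; less 10 min break → 5 h 31 min
Wed: 10:03 AM–5:14 PM = 7 h 11 min
Thu: 9:02 AM–3:59 PM = 6 h 57 min; less 15 min break → 6 h 42 min
Fri: 8:38 AM–2:31 PM = 5 h 53 min; less 45 min break → 5 h 8 min
Sat: 11:04 AM–3:22 PM = 4 h 18 min; less 75 min break → 3 h 3 min
Total: 10 h 11 min + 5 h 31 min + 7 h 11 min + 6 h 42 min + 5 h 8 min + 3 h 3 min = 37 h 46 min.

37 h 46 min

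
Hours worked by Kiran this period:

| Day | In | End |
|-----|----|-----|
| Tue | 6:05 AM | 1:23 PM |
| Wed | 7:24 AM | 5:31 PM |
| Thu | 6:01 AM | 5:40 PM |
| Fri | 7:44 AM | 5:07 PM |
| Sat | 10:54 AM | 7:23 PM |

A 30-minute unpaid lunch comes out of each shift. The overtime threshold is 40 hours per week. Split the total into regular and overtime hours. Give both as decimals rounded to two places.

Regular 40.00 hours, overtime 4.43 hours

Tue: 6:05 AM–1:23 PM = 7 h 18 min; less 30 min break → 6 h 48 min
Wed: 7:24 AM–5:31 PM = 10 h 7 min; less 30 min break → 9 h 37 min
Thu: 6:01 AM–5:40 PM = 11 h 39 min; less 30 min break → 11 h 9 min
Fri: 7:44 AM–5:07 PM = 9 h 23 min; less 30 min break → 8 h 53 min
Sat: 10:54 AM–7:23 PM = 8 h 29 min; less 30 min break → 7 h 59 min
Total worked: 44 h 26 min = 44.43 h.
Threshold 40 h → overtime 4 h 26 min, regular 40 h 0 min.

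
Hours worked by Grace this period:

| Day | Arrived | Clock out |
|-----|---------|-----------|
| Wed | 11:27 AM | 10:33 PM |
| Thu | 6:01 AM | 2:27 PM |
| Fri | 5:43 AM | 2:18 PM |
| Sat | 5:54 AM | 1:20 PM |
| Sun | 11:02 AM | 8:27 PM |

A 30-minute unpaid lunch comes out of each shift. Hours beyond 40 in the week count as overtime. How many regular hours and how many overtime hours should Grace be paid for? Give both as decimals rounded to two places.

Wed: 11:27 AM–10:33 PM = 11 h 6 min; less 30 min break → 10 h 36 min
Thu: 6:01 AM–2:27 PM = 8 h 26 min; less 30 min break → 7 h 56 min
Fri: 5:43 AM–2:18 PM = 8 h 35 min; less 30 min break → 8 h 5 min
Sat: 5:54 AM–1:20 PM = 7 h 26 min; less 30 min break → 6 h 56 min
Sun: 11:02 AM–8:27 PM = 9 h 25 min; less 30 min break → 8 h 55 min
Total worked: 42 h 28 min = 42.47 h.
Threshold 40 h → overtime 2 h 28 min, regular 40 h 0 min.

Regular 40.00 hours, overtime 2.47 hours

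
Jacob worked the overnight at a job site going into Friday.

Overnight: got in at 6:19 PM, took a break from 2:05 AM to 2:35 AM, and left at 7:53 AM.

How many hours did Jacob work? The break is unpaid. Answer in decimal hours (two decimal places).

Overnight: 6:19 PM → midnight = 5 h 41 min; midnight → 7:53 AM = 7 h 53 min; span 13 h 34 min; less 30 min break → 13 h 4 min

13.07 hours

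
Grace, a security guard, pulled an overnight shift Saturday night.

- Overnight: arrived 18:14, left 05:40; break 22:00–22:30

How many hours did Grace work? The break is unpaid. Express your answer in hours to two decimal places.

Overnight: 18:14 → midnight = 5 h 46 min; midnight → 05:40 = 5 h 40 min; span 11 h 26 min; less 30 min break → 10 h 56 min

10.93 hours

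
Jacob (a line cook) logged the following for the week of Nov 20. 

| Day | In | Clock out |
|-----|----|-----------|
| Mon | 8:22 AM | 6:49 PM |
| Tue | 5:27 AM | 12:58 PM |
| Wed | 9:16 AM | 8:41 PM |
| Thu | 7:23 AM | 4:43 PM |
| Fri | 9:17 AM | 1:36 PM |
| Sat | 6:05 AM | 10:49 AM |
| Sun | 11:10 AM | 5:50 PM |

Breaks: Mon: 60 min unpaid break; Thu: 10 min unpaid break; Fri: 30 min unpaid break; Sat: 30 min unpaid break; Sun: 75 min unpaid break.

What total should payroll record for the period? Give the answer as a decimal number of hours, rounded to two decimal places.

Mon: 8:22 AM–6:49 PM = 10 h 27 min; less 60 min break → 9 h 27 min
Tue: 5:27 AM–12:58 PM = 7 h 31 min
Wed: 9:16 AM–8:41 PM = 11 h 25 min
Thu: 7:23 AM–4:43 PM = 9 h 20 min; less 10 min break → 9 h 10 min
Fri: 9:17 AM–1:36 PM = 4 h 19 min; less 30 min break → 3 h 49 min
Sat: 6:05 AM–10:49 AM = 4 h 44 min; less 30 min break → 4 h 14 min
Sun: 11:10 AM–5:50 PM = 6 h 40 min; less 75 min break → 5 h 25 min
Total: 9 h 27 min + 7 h 31 min + 11 h 25 min + 9 h 10 min + 3 h 49 min + 4 h 14 min + 5 h 25 min = 51 h 1 min.

51.02 hours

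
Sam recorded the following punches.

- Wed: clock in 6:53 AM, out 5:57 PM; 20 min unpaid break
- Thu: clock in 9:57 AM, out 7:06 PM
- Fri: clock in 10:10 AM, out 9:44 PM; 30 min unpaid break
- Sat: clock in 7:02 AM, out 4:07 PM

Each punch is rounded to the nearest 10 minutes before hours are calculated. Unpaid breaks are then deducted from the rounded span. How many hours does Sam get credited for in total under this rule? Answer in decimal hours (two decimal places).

40.17 hours

Wed: in 6:53 AM→6:50 AM, out 5:57 PM→6:00 PM; 11 h 10 min − 20 min = 10 h 50 min
Thu: in 9:57 AM→10:00 AM, out 7:06 PM→7:10 PM; 9 h 10 min
Fri: in 10:10 AM→10:10 AM, out 9:44 PM→9:40 PM; 11 h 30 min − 30 min = 11 h 0 min
Sat: in 7:02 AM→7:00 AM, out 4:07 PM→4:10 PM; 9 h 10 min
Total credited: 40 h 10 min.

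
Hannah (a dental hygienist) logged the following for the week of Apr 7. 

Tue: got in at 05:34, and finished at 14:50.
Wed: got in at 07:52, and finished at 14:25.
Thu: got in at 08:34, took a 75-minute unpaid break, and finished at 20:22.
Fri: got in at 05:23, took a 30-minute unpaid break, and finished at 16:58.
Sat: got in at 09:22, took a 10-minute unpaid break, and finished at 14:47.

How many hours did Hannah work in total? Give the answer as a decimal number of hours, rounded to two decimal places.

Tue: 05:34–14:50 = 9 h 16 min
Wed: 07:52–14:25 = 6 h 33 min
Thu: 08:34–20:22 = 11 h 48 min; less 75 min break → 10 h 33 min
Fri: 05:23–16:58 = 11 h 35 min; less 30 min break → 11 h 5 min
Sat: 09:22–14:47 = 5 h 25 min; less 10 min break → 5 h 15 min
Total: 9 h 16 min + 6 h 33 min + 10 h 33 min + 11 h 5 min + 5 h 15 min = 42 h 42 min.

42.70 hours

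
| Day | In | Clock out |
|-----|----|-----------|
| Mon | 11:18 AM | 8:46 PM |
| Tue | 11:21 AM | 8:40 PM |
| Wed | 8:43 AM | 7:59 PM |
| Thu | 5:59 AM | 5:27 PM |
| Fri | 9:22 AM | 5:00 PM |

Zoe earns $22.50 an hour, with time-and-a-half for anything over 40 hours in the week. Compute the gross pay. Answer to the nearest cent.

$1208.81

Mon: 11:18 AM–8:46 PM = 9 h 28 min
Tue: 11:21 AM–8:40 PM = 9 h 19 min
Wed: 8:43 AM–7:59 PM = 11 h 16 min
Thu: 5:59 AM–5:27 PM = 11 h 28 min
Fri: 9:22 AM–5:00 PM = 7 h 38 min
Total worked: 49 h 9 min = 2949 min.
Regular 40 h 0 min = 2400 min at $22.50/h; overtime 9 h 9 min = 549 min at $33.75/h.
Pay = (2400 × $22.50 + 549 × $33.75) ÷ 60 = $1208.81.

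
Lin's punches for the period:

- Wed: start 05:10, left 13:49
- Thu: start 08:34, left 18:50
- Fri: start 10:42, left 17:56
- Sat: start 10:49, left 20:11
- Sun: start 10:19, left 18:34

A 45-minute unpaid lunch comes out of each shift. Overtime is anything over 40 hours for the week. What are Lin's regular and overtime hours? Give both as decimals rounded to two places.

Wed: 05:10–13:49 = 8 h 39 min; less 45 min break → 7 h 54 min
Thu: 08:34–18:50 = 10 h 16 min; less 45 min break → 9 h 31 min
Fri: 10:42–17:56 = 7 h 14 min; less 45 min break → 6 h 29 min
Sat: 10:49–20:11 = 9 h 22 min; less 45 min break → 8 h 37 min
Sun: 10:19–18:34 = 8 h 15 min; less 45 min break → 7 h 30 min
Total worked: 40 h 1 min = 40.02 h.
Threshold 40 h → overtime 0 h 1 min, regular 40 h 0 min.

Regular 40.00 hours, overtime 0.02 hours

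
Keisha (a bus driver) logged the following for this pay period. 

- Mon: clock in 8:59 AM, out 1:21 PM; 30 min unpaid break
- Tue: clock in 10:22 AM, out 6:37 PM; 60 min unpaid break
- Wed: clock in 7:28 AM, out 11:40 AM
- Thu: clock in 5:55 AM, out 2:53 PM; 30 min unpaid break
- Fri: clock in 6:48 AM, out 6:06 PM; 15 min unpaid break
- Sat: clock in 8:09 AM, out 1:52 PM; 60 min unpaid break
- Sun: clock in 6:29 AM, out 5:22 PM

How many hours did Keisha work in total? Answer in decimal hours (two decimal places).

Mon: 8:59 AM–1:21 PM = 4 h 22 min; less 30 min break → 3 h 52 min
Tue: 10:22 AM–6:37 PM = 8 h 15 min; less 60 min break → 7 h 15 min
Wed: 7:28 AM–11:40 AM = 4 h 12 min
Thu: 5:55 AM–2:53 PM = 8 h 58 min; less 30 min break → 8 h 28 min
Fri: 6:48 AM–6:06 PM = 11 h 18 min; less 15 min break → 11 h 3 min
Sat: 8:09 AM–1:52 PM = 5 h 43 min; less 60 min break → 4 h 43 min
Sun: 6:29 AM–5:22 PM = 10 h 53 min
Total: 3 h 52 min + 7 h 15 min + 4 h 12 min + 8 h 28 min + 11 h 3 min + 4 h 43 min + 10 h 53 min = 50 h 26 min.

50.43 hours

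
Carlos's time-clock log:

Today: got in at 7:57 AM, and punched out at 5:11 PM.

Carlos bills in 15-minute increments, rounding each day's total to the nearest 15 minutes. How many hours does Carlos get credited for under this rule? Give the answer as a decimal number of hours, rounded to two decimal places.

Today: 7:57 AM–5:11 PM = 9 h 14 min → rounds to 9 h 15 min

9.25 hours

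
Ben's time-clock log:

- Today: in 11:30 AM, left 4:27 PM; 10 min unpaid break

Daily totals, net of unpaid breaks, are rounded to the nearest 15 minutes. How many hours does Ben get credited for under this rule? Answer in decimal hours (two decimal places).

4.75 hours

Today: 11:30 AM–4:27 PM = 4 h 57 min − 10 min = 4 h 47 min → rounds to 4 h 45 min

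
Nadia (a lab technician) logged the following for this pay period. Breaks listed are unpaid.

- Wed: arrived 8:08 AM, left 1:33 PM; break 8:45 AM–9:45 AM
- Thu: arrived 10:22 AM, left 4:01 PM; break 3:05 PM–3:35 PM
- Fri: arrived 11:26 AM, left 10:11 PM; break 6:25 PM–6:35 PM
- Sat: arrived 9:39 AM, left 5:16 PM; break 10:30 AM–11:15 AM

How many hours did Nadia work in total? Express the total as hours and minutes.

Wed: 8:08 AM–1:33 PM = 5 h 25 min; less 60 min break → 4 h 25 min
Thu: 10:22 AM–4:01 PM = 5 h 39 min; less 30 min break → 5 h 9 min
Fri: 11:26 AM–10:11 PM = 10 h 45 min; less 10 min break → 10 h 35 min
Sat: 9:39 AM–5:16 PM = 7 h 37 min; less 45 min break → 6 h 52 min
Total: 4 h 25 min + 5 h 9 min + 10 h 35 min + 6 h 52 min = 27 h 1 min.

27 h 1 min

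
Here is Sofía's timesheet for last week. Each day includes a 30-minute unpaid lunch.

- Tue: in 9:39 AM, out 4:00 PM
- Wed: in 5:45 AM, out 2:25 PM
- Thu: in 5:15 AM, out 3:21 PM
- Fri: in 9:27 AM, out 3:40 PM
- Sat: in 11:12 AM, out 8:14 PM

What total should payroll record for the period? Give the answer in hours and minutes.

Tue: 9:39 AM–4:00 PM = 6 h 21 min; less 30 min break → 5 h 51 min
Wed: 5:45 AM–2:25 PM = 8 h 40 min; less 30 min break → 8 h 10 min
Thu: 5:15 AM–3:21 PM = 10 h 6 min; less 30 min break → 9 h 36 min
Fri: 9:27 AM–3:40 PM = 6 h 13 min; less 30 min break → 5 h 43 min
Sat: 11:12 AM–8:14 PM = 9 h 2 min; less 30 min break → 8 h 32 min
Total: 5 h 51 min + 8 h 10 min + 9 h 36 min + 5 h 43 min + 8 h 32 min = 37 h 52 min.

37 h 52 min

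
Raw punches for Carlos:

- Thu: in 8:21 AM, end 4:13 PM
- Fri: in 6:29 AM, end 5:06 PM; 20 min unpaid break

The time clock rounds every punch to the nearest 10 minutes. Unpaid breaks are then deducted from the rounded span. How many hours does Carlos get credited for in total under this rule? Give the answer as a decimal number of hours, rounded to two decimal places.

Thu: in 8:21 AM→8:20 AM, out 4:13 PM→4:10 PM; 7 h 50 min
Fri: in 6:29 AM→6:30 AM, out 5:06 PM→5:10 PM; 10 h 40 min − 20 min = 10 h 20 min
Total credited: 18 h 10 min.

18.17 hours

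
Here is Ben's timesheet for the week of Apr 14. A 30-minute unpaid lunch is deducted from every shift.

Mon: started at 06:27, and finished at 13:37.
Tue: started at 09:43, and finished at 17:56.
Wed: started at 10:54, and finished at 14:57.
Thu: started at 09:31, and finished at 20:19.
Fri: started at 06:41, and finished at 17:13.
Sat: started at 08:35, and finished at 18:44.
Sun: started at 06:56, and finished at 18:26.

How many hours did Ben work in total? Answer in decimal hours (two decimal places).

58.92 hours

Mon: 06:27–13:37 = 7 h 10 min; less 30 min break → 6 h 40 min
Tue: 09:43–17:56 = 8 h 13 min; less 30 min break → 7 h 43 min
Wed: 10:54–14:57 = 4 h 3 min; less 30 min break → 3 h 33 min
Thu: 09:31–20:19 = 10 h 48 min; less 30 min break → 10 h 18 min
Fri: 06:41–17:13 = 10 h 32 min; less 30 min break → 10 h 2 min
Sat: 08:35–18:44 = 10 h 9 min; less 30 min break → 9 h 39 min
Sun: 06:56–18:26 = 11 h 30 min; less 30 min break → 11 h 0 min
Total: 6 h 40 min + 7 h 43 min + 3 h 33 min + 10 h 18 min + 10 h 2 min + 9 h 39 min + 11 h 0 min = 58 h 55 min.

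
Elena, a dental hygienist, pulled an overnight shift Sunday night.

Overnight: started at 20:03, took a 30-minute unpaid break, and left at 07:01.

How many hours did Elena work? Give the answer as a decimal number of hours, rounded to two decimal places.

10.47 hours

Overnight: 20:03 → midnight = 3 h 57 min; midnight → 07:01 = 7 h 1 min; span 10 h 58 min; less 30 min break → 10 h 28 min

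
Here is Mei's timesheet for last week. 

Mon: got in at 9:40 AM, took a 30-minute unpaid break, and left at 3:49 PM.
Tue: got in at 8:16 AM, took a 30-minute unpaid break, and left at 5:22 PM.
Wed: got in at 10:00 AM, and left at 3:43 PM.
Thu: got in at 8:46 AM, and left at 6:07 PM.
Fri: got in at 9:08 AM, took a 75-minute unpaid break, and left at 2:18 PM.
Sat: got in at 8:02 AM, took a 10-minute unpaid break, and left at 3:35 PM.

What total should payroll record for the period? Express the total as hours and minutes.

Mon: 9:40 AM–3:49 PM = 6 h 9 min; less 30 min break → 5 h 39 min
Tue: 8:16 AM–5:22 PM = 9 h 6 min; less 30 min break → 8 h 36 min
Wed: 10:00 AM–3:43 PM = 5 h 43 min
Thu: 8:46 AM–6:07 PM = 9 h 21 min
Fri: 9:08 AM–2:18 PM = 5 h 10 min; less 75 min break → 3 h 55 min
Sat: 8:02 AM–3:35 PM = 7 h 33 min; less 10 min break → 7 h 23 min
Total: 5 h 39 min + 8 h 36 min + 5 h 43 min + 9 h 21 min + 3 h 55 min + 7 h 23 min = 40 h 37 min.

40 h 37 min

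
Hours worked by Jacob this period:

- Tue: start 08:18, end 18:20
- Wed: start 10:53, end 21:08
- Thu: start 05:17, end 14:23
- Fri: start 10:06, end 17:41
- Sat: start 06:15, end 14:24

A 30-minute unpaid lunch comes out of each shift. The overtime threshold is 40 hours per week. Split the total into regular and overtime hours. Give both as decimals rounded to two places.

Tue: 08:18–18:20 = 10 h 2 min; less 30 min break → 9 h 32 min
Wed: 10:53–21:08 = 10 h 15 min; less 30 min break → 9 h 45 min
Thu: 05:17–14:23 = 9 h 6 min; less 30 min break → 8 h 36 min
Fri: 10:06–17:41 = 7 h 35 min; less 30 min break → 7 h 5 min
Sat: 06:15–14:24 = 8 h 9 min; less 30 min break → 7 h 39 min
Total worked: 42 h 37 min = 42.62 h.
Threshold 40 h → overtime 2 h 37 min, regular 40 h 0 min.

Regular 40.00 hours, overtime 2.62 hours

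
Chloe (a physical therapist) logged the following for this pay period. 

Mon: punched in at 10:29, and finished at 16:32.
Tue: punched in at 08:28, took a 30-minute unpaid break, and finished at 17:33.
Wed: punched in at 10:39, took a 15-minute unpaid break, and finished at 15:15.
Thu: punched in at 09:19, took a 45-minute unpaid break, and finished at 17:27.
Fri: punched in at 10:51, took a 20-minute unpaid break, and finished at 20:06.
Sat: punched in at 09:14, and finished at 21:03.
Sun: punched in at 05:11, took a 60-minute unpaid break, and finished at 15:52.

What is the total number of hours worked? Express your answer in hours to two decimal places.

Mon: 10:29–16:32 = 6 h 3 min
Tue: 08:28–17:33 = 9 h 5 min; less 30 min break → 8 h 35 min
Wed: 10:39–15:15 = 4 h 36 min; less 15 min break → 4 h 21 min
Thu: 09:19–17:27 = 8 h 8 min; less 45 min break → 7 h 23 min
Fri: 10:51–20:06 = 9 h 15 min; less 20 min break → 8 h 55 min
Sat: 09:14–21:03 = 11 h 49 min
Sun: 05:11–15:52 = 10 h 41 min; less 60 min break → 9 h 41 min
Total: 6 h 3 min + 8 h 35 min + 4 h 21 min + 7 h 23 min + 8 h 55 min + 11 h 49 min + 9 h 41 min = 56 h 47 min.

56.78 hours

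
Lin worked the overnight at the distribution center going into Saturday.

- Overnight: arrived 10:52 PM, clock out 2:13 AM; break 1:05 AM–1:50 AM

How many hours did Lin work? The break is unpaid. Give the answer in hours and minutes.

2 h 36 min

Overnight: 10:52 PM → midnight = 1 h 8 min; midnight → 2:13 AM = 2 h 13 min; span 3 h 21 min; less 45 min break → 2 h 36 min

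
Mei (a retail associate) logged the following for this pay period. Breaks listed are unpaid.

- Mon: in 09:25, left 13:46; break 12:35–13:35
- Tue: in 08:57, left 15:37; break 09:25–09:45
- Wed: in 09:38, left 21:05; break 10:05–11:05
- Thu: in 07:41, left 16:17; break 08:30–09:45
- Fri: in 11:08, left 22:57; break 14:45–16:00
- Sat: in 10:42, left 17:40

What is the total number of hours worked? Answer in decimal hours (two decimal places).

45.02 hours

Mon: 09:25–13:46 = 4 h 21 min; less 60 min break → 3 h 21 min
Tue: 08:57–15:37 = 6 h 40 min; less 20 min break → 6 h 20 min
Wed: 09:38–21:05 = 11 h 27 min; less 60 min break → 10 h 27 min
Thu: 07:41–16:17 = 8 h 36 min; less 75 min break → 7 h 21 min
Fri: 11:08–22:57 = 11 h 49 min; less 75 min break → 10 h 34 min
Sat: 10:42–17:40 = 6 h 58 min
Total: 3 h 21 min + 6 h 20 min + 10 h 27 min + 7 h 21 min + 10 h 34 min + 6 h 58 min = 45 h 1 min.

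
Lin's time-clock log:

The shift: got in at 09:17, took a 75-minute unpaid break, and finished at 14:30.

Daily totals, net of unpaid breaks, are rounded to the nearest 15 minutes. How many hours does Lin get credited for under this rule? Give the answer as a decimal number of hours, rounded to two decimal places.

The shift: 09:17–14:30 = 5 h 13 min − 75 min = 3 h 58 min → rounds to 4 h 0 min

4.00 hours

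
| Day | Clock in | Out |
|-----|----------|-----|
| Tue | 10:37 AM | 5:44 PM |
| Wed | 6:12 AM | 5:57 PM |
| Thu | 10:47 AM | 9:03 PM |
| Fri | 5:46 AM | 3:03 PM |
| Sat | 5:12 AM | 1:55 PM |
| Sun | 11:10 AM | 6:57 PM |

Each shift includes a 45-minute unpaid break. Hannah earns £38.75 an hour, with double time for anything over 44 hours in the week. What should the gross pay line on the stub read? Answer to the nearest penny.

Tue: 10:37 AM–5:44 PM = 7 h 7 min; less 45 min break → 6 h 22 min
Wed: 6:12 AM–5:57 PM = 11 h 45 min; less 45 min break → 11 h 0 min
Thu: 10:47 AM–9:03 PM = 10 h 16 min; less 45 min break → 9 h 31 min
Fri: 5:46 AM–3:03 PM = 9 h 17 min; less 45 min break → 8 h 32 min
Sat: 5:12 AM–1:55 PM = 8 h 43 min; less 45 min break → 7 h 58 min
Sun: 11:10 AM–6:57 PM = 7 h 47 min; less 45 min break → 7 h 2 min
Total worked: 50 h 25 min = 3025 min.
Regular 44 h 0 min = 2640 min at £38.75/h; overtime 6 h 25 min = 385 min at £77.50/h.
Pay = (2640 × £38.75 + 385 × £77.50) ÷ 60 = £2202.29.

£2202.29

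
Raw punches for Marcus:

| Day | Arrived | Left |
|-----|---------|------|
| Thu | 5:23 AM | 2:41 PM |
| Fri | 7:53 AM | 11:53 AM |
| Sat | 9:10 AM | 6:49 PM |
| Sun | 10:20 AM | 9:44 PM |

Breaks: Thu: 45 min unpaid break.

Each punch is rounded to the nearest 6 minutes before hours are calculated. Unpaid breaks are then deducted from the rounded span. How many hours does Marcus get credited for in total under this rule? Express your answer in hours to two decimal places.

Thu: in 5:23 AM→5:24 AM, out 2:41 PM→2:42 PM; 9 h 18 min − 45 min = 8 h 33 min
Fri: in 7:53 AM→7:54 AM, out 11:53 AM→11:54 AM; 4 h 0 min
Sat: in 9:10 AM→9:12 AM, out 6:49 PM→6:48 PM; 9 h 36 min
Sun: in 10:20 AM→10:18 AM, out 9:44 PM→9:42 PM; 11 h 24 min
Total credited: 33 h 33 min.

33.55 hours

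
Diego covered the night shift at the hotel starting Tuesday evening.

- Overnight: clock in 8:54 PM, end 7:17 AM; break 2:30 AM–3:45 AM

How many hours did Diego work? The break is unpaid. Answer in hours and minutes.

Overnight: 8:54 PM → midnight = 3 h 6 min; midnight → 7:17 AM = 7 h 17 min; span 10 h 23 min; less 75 min break → 9 h 8 min

9 h 8 min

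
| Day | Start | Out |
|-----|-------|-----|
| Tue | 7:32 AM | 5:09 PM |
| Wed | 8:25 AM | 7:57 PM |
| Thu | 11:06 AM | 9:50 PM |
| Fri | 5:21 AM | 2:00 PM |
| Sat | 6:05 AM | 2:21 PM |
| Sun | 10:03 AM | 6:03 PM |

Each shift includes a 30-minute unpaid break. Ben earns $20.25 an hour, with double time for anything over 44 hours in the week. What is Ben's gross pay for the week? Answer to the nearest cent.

$1287.90

Tue: 7:32 AM–5:09 PM = 9 h 37 min; less 30 min break → 9 h 7 min
Wed: 8:25 AM–7:57 PM = 11 h 32 min; less 30 min break → 11 h 2 min
Thu: 11:06 AM–9:50 PM = 10 h 44 min; less 30 min break → 10 h 14 min
Fri: 5:21 AM–2:00 PM = 8 h 39 min; less 30 min break → 8 h 9 min
Sat: 6:05 AM–2:21 PM = 8 h 16 min; less 30 min break → 7 h 46 min
Sun: 10:03 AM–6:03 PM = 8 h 0 min; less 30 min break → 7 h 30 min
Total worked: 53 h 48 min = 3228 min.
Regular 44 h 0 min = 2640 min at $20.25/h; overtime 9 h 48 min = 588 min at $40.50/h.
Pay = (2640 × $20.25 + 588 × $40.50) ÷ 60 = $1287.90.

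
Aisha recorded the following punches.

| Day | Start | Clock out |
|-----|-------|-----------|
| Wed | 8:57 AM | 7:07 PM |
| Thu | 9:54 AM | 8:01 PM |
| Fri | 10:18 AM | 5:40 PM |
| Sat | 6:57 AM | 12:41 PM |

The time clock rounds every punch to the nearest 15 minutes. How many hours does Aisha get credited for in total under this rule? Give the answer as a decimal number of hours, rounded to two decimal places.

Wed: in 8:57 AM→9:00 AM, out 7:07 PM→7:00 PM; 10 h 0 min
Thu: in 9:54 AM→10:00 AM, out 8:01 PM→8:00 PM; 10 h 0 min
Fri: in 10:18 AM→10:15 AM, out 5:40 PM→5:45 PM; 7 h 30 min
Sat: in 6:57 AM→7:00 AM, out 12:41 PM→12:45 PM; 5 h 45 min
Total credited: 33 h 15 min.

33.25 hours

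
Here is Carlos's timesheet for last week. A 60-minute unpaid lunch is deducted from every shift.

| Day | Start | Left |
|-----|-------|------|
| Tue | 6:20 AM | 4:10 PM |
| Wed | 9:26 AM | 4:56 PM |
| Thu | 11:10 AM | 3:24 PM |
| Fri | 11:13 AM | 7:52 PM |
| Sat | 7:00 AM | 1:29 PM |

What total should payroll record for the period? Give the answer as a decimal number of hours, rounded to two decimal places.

Tue: 6:20 AM–4:10 PM = 9 h 50 min; less 60 min break → 8 h 50 min
Wed: 9:26 AM–4:56 PM = 7 h 30 min; less 60 min break → 6 h 30 min
Thu: 11:10 AM–3:24 PM = 4 h 14 min; less 60 min break → 3 h 14 min
Fri: 11:13 AM–7:52 PM = 8 h 39 min; less 60 min break → 7 h 39 min
Sat: 7:00 AM–1:29 PM = 6 h 29 min; less 60 min break → 5 h 29 min
Total: 8 h 50 min + 6 h 30 min + 3 h 14 min + 7 h 39 min + 5 h 29 min = 31 h 42 min.

31.70 hours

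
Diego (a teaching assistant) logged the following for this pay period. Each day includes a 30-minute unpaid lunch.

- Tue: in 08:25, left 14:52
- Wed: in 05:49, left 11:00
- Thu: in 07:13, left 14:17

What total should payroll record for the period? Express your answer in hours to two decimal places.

17.20 hours

Tue: 08:25–14:52 = 6 h 27 min; less 30 min break → 5 h 57 min
Wed: 05:49–11:00 = 5 h 11 min; less 30 min break → 4 h 41 min
Thu: 07:13–14:17 = 7 h 4 min; less 30 min break → 6 h 34 min
Total: 5 h 57 min + 4 h 41 min + 6 h 34 min = 17 h 12 min.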